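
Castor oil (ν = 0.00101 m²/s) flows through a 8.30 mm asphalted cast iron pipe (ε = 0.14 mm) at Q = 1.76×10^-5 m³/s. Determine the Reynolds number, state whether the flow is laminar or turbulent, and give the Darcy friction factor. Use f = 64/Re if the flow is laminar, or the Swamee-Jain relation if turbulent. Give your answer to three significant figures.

V = 4Q/(πD²) = 0.3253 m/s
Re = VD/ν = 0.3253·0.00830/0.00101 = 2.67
Re < 2300 → laminar → f = 64/Re = 23.94

Re ≈ 2.67; laminar; f = 64/Re ≈ 23.9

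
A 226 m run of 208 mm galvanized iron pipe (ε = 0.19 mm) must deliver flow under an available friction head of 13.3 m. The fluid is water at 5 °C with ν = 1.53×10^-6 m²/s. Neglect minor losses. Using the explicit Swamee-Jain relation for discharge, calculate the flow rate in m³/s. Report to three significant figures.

Swamee-Jain (Type II): Q = -0.965·√(gD⁵h_f/L)·ln[ε/(3.7D) + √(3.17ν²L/(gD³h_f))]
√(gD⁵h_f/L) = √(9.81·0.208⁵·13.3/226) = 0.01499
ε/(3.7D) = 2.47×10^-4; √(3.17ν²L/(gD³h_f)) = 3.78×10^-5
Q = -0.965·0.01499·ln(2.847×10^-4) = 0.1181 m³/s
Check: V = 3.48 m/s, Re = 4.73×10^5, f = 0.02001, h_f = 13.4 m ≈ 13.3 m ✓

Q ≈ 0.118 m³/s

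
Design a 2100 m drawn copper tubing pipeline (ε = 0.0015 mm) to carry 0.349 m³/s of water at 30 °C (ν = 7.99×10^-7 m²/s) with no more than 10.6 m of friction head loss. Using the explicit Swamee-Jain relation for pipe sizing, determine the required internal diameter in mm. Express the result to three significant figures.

Swamee-Jain (Type III): D = 0.66·[ε^1.25·(LQ²/(gh_f))^4.75 + ν·Q^9.4·(L/(gh_f))^5.2]^0.04
LQ²/(gh_f) = 2.460; L/(gh_f) = 20.20
Term 1 = ε^1.25·(…)^4.75 = 3.77×10^-6; Term 2 = ν·Q^9.4·(…)^5.2 = 2.47×10^-4
D = 0.66·(3.77×10^-6 + 2.47×10^-4)^0.04 = 0.4737 m = 474 mm
Check: V = 1.98 m/s, Re = 1.17×10^6, f = 0.01139, h_f = 10.1 m ≈ 10.6 m ✓

D ≈ 474 mm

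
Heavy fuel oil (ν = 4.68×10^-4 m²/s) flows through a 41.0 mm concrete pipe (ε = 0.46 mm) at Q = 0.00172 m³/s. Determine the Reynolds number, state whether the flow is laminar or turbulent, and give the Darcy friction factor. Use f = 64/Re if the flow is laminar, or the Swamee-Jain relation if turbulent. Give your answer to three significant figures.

Re ≈ 114; laminar; f = 64/Re ≈ 0.561

V = 4Q/(πD²) = 1.303 m/s
Re = VD/ν = 1.303·0.0410/4.68×10^-4 = 114
Re < 2300 → laminar → f = 64/Re = 0.5608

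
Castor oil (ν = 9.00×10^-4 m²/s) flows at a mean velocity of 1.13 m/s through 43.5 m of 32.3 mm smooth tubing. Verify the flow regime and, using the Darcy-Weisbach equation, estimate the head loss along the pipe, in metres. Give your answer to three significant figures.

Re = VD/ν = 1.13·0.03230/9.00×10^-4 = 40.6 → laminar (Re < 2300)
f = 64/Re = 1.578
h_f = f(L/D)V²/(2g) = 1.578·(43.5/0.03230)·1.13²/(2·9.81) = 138.3 m

h_f ≈ 138 m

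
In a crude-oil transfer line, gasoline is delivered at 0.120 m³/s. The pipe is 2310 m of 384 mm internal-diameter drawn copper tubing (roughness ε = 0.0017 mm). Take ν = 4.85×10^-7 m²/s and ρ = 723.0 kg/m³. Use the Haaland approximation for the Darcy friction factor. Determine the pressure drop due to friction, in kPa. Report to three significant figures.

Δp ≈ 28.1 kPa

V = 4Q/(πD²) = 4·0.120/(π·0.384²) = 1.036 m/s
Re = VD/ν = 1.036·0.384/4.85×10^-7 = 8.20×10^5 → turbulent
ε/D = 0.0017/384 = 4.43×10^-6
Haaland: f = 0.01205
h_f = f(L/D)V²/(2g) = 0.01205·(2310/0.384)·1.036²/(2·9.81) = 3.966 m
Δp = ρg·h_f = 723.0·9.81·3.966 = 28.13 kPa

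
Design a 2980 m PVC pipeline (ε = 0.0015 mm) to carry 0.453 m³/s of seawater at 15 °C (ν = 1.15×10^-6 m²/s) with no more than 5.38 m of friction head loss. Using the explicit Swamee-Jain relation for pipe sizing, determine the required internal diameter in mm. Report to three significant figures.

D ≈ 656 mm

Swamee-Jain (Type III): D = 0.66·[ε^1.25·(LQ²/(gh_f))^4.75 + ν·Q^9.4·(L/(gh_f))^5.2]^0.04
LQ²/(gh_f) = 11.59; L/(gh_f) = 56.46
Term 1 = ε^1.25·(…)^4.75 = 0.00594; Term 2 = ν·Q^9.4·(…)^5.2 = 0.865
D = 0.66·(0.00594 + 0.865)^0.04 = 0.6564 m = 656 mm
Check: V = 1.34 m/s, Re = 7.64×10^5, f = 0.01220, h_f = 5.06 m ≈ 5.38 m ✓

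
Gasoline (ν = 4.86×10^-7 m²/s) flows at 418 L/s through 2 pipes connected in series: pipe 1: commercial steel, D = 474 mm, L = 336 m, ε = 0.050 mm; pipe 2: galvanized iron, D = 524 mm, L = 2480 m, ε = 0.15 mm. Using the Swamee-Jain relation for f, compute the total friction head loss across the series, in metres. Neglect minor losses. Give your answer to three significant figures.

Pipe 1: V = 2.369 m/s, Re = 2.31×10^6, ε/D = 1.05×10^-4, f = 0.01288, h_1 = f(L/D)V²/2g = 2.611 m
Pipe 2: V = 1.938 m/s, Re = 2.09×10^6, ε/D = 2.86×10^-4, f = 0.01524, h_2 = f(L/D)V²/2g = 13.81 m
Series → Q common, losses add: H = Σh = 16.42 m

H ≈ 16.4 m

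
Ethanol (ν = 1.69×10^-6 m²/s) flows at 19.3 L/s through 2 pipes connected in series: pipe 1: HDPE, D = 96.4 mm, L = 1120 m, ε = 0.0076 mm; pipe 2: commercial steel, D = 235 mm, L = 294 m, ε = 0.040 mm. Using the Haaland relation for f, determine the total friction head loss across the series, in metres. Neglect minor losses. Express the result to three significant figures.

Pipe 1: V = 2.644 m/s, Re = 1.51×10^5, ε/D = 7.88×10^-5, f = 0.01684, h_1 = f(L/D)V²/2g = 69.71 m
Pipe 2: V = 0.4450 m/s, Re = 6.19×10^4, ε/D = 1.70×10^-4, f = 0.02033, h_2 = f(L/D)V²/2g = 0.2566 m
Series → Q common, losses add: H = Σh = 69.96 m

H ≈ 70.0 m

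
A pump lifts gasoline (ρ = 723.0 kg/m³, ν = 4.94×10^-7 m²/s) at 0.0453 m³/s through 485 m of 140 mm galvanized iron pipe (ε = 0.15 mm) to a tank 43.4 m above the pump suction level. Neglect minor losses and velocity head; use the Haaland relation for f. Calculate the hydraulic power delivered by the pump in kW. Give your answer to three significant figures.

V = 4Q/(πD²) = 2.943 m/s; Re = 8.34×10^5; ε/D = 0.00107; f = 0.02031
h_f = f(L/D)V²/2g = 31.06 m
Total head H = z + h_f = 43.4 + 31.06 = 74.46 m
P_hyd = ρgQH = 723.0·9.81·0.0453·74.46 = 23.92 kW

P_hyd ≈ 23.9 kW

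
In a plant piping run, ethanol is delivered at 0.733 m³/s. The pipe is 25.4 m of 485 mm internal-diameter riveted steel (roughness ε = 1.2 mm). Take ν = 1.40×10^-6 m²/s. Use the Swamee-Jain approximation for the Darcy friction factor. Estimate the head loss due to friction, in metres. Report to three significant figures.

h_f ≈ 1.05 m

V = 4Q/(πD²) = 4·0.733/(π·0.485²) = 3.968 m/s
Re = VD/ν = 3.968·0.485/1.40×10^-6 = 1.37×10^6 → turbulent
ε/D = 1.2/485 = 0.00247
Swamee-Jain: f = 0.02498
h_f = f(L/D)V²/(2g) = 0.02498·(25.4/0.485)·3.968²/(2·9.81) = 1.050 m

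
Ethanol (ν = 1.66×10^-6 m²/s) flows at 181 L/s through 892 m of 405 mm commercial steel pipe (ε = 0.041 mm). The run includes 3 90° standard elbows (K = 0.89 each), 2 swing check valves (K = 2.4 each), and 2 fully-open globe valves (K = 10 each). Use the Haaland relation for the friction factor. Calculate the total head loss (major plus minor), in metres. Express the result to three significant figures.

H_L ≈ 6.08 m

V = 4Q/(πD²) = 1.405 m/s; V²/2g = 0.1006 m
Re = 3.43×10^5, ε/D = 1.01×10^-4 → f = 0.01496 (Haaland)
Major: h_f = f(L/D)·V²/2g = 0.01496·2202·0.1006 = 3.316 m
Minor: ΣK = 27.5; h_m = ΣK·V²/2g = 2.764 m
Total H_L = 3.316 + 2.764 = 6.080 m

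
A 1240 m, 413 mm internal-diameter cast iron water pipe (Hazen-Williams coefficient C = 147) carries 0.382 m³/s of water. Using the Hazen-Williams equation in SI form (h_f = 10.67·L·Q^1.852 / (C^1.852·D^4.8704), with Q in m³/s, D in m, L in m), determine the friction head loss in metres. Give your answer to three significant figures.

h_f = 10.67·1240·0.382^1.852 / (147^1.852·0.413^4.8704) = 16.00 m

h_f ≈ 16.0 m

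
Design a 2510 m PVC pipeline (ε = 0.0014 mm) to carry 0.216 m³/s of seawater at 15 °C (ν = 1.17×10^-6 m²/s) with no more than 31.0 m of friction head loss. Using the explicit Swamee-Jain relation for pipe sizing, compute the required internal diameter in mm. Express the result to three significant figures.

Swamee-Jain (Type III): D = 0.66·[ε^1.25·(LQ²/(gh_f))^4.75 + ν·Q^9.4·(L/(gh_f))^5.2]^0.04
LQ²/(gh_f) = 0.3851; L/(gh_f) = 8.254
Term 1 = ε^1.25·(…)^4.75 = 5.18×10^-10; Term 2 = ν·Q^9.4·(…)^5.2 = 3.79×10^-8
D = 0.66·(5.18×10^-10 + 3.79×10^-8)^0.04 = 0.3334 m = 333 mm
Check: V = 2.47 m/s, Re = 7.05×10^5, f = 0.01241, h_f = 29.2 m ≈ 31.0 m ✓

D ≈ 333 mm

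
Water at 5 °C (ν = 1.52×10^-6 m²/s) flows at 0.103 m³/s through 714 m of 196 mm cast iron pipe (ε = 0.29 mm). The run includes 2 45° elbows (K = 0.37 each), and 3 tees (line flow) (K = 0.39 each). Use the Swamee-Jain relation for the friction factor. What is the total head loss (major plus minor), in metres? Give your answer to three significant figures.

V = 4Q/(πD²) = 3.414 m/s; V²/2g = 0.5940 m
Re = 4.40×10^5, ε/D = 0.00148 → f = 0.02229 (Swamee-Jain)
Major: h_f = f(L/D)·V²/2g = 0.02229·3643·0.5940 = 48.23 m
Minor: ΣK = 1.91; h_m = ΣK·V²/2g = 1.135 m
Total H_L = 48.23 + 1.135 = 49.37 m

H_L ≈ 49.4 m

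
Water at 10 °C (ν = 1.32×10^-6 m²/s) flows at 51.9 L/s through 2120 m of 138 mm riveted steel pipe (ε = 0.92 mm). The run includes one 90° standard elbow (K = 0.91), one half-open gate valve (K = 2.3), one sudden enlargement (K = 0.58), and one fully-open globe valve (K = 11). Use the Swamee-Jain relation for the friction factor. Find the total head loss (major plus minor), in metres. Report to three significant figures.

H_L ≈ 325 m

V = 4Q/(πD²) = 3.470 m/s; V²/2g = 0.6137 m
Re = 3.63×10^5, ε/D = 0.00667 → f = 0.03352 (Swamee-Jain)
Major: h_f = f(L/D)·V²/2g = 0.03352·15362·0.6137 = 316.1 m
Minor: ΣK = 14.8; h_m = ΣK·V²/2g = 9.076 m
Total H_L = 316.1 + 9.076 = 325.1 m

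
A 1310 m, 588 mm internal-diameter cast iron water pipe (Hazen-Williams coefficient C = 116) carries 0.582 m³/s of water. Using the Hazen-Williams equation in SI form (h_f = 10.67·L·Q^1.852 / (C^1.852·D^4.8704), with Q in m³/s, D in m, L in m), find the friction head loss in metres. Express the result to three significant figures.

h_f ≈ 10.2 m

h_f = 10.67·1310·0.582^1.852 / (116^1.852·0.588^4.8704) = 10.23 m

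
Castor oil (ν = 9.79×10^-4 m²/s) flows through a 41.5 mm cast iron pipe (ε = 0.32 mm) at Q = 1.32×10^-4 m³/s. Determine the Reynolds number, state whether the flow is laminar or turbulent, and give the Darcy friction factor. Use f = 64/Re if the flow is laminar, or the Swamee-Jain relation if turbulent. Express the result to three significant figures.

V = 4Q/(πD²) = 0.09759 m/s
Re = VD/ν = 0.09759·0.0415/9.79×10^-4 = 4.14
Re < 2300 → laminar → f = 64/Re = 15.47

Re ≈ 4.14; laminar; f = 64/Re ≈ 15.5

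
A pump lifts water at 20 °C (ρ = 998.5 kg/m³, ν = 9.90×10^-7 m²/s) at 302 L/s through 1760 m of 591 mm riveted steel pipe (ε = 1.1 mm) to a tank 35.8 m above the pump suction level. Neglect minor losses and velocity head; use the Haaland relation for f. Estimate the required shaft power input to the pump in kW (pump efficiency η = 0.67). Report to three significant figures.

P_shaft ≈ 177 kW

V = 4Q/(πD²) = 1.101 m/s; Re = 6.57×10^5; ε/D = 0.00186; f = 0.02328
h_f = f(L/D)V²/2g = 4.283 m
Total head H = z + h_f = 35.8 + 4.283 = 40.08 m
P_hyd = ρgQH = 998.5·9.81·0.302·40.08 = 118.6 kW
P_shaft = P_hyd/η = 118.6/0.67 = 177.0 kW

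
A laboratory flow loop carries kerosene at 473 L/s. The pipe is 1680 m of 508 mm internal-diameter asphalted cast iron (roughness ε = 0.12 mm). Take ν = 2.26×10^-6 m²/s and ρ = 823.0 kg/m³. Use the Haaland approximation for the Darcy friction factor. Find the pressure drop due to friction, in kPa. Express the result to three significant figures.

V = 4Q/(πD²) = 4·0.473/(π·0.508²) = 2.334 m/s
Re = VD/ν = 2.334·0.508/2.26×10^-6 = 5.25×10^5 → turbulent
ε/D = 0.12/508 = 2.36×10^-4
Haaland: f = 0.01556
h_f = f(L/D)V²/(2g) = 0.01556·(1680/0.508)·2.334²/(2·9.81) = 14.29 m
Δp = ρg·h_f = 823.0·9.81·14.29 = 115.3 kPa

Δp ≈ 115 kPa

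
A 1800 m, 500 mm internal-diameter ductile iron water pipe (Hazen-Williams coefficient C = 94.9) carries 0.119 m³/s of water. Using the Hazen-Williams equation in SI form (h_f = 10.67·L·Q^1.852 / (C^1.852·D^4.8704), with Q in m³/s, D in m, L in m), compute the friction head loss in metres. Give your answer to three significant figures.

h_f ≈ 2.37 m

h_f = 10.67·1800·0.119^1.852 / (94.9^1.852·0.500^4.8704) = 2.375 m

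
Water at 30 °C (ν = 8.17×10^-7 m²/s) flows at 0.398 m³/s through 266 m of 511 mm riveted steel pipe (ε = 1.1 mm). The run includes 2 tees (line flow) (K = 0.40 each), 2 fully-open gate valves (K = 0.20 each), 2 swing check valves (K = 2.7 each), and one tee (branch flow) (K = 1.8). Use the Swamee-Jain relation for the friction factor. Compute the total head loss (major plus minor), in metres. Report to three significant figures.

H_L ≈ 4.02 m

V = 4Q/(πD²) = 1.941 m/s; V²/2g = 0.1920 m
Re = 1.21×10^6, ε/D = 0.00215 → f = 0.02409 (Swamee-Jain)
Major: h_f = f(L/D)·V²/2g = 0.02409·520.5·0.1920 = 2.408 m
Minor: ΣK = 8.40; h_m = ΣK·V²/2g = 1.612 m
Total H_L = 2.408 + 1.612 = 4.020 m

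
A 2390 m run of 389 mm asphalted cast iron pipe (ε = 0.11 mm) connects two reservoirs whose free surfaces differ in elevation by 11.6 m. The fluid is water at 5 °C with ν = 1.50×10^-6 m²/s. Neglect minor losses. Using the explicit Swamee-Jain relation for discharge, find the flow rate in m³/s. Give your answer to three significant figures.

Swamee-Jain (Type II): Q = -0.965·√(gD⁵h_f/L)·ln[ε/(3.7D) + √(3.17ν²L/(gD³h_f))]
√(gD⁵h_f/L) = √(9.81·0.389⁵·11.6/2390) = 0.02059
ε/(3.7D) = 7.64×10^-5; √(3.17ν²L/(gD³h_f)) = 5.04×10^-5
Q = -0.965·0.02059·ln(1.269×10^-4) = 0.1783 m³/s
Check: V = 1.50 m/s, Re = 3.89×10^5, f = 0.01655, h_f = 11.7 m ≈ 11.6 m ✓

Q ≈ 0.178 m³/s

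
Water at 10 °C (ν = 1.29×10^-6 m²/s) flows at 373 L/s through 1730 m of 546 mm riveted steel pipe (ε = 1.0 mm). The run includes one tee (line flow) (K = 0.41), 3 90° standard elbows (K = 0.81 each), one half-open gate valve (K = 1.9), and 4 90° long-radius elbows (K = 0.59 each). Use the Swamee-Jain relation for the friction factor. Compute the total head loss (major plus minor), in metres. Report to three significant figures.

H_L ≈ 10.5 m

V = 4Q/(πD²) = 1.593 m/s; V²/2g = 0.1294 m
Re = 6.74×10^5, ε/D = 0.00183 → f = 0.02327 (Swamee-Jain)
Major: h_f = f(L/D)·V²/2g = 0.02327·3168·0.1294 = 9.537 m
Minor: ΣK = 7.10; h_m = ΣK·V²/2g = 0.9184 m
Total H_L = 9.537 + 0.9184 = 10.46 m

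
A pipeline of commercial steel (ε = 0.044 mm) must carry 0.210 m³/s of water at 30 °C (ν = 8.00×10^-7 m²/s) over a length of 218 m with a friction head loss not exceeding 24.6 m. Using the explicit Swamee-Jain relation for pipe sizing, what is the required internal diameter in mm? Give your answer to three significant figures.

D ≈ 219 mm

Swamee-Jain (Type III): D = 0.66·[ε^1.25·(LQ²/(gh_f))^4.75 + ν·Q^9.4·(L/(gh_f))^5.2]^0.04
LQ²/(gh_f) = 0.03984; L/(gh_f) = 0.9033
Term 1 = ε^1.25·(…)^4.75 = 8.05×10^-13; Term 2 = ν·Q^9.4·(…)^5.2 = 2.01×10^-13
D = 0.66·(8.05×10^-13 + 2.01×10^-13)^0.04 = 0.2186 m = 219 mm
Check: V = 5.60 m/s, Re = 1.53×10^6, f = 0.01448, h_f = 23.0 m ≈ 24.6 m ✓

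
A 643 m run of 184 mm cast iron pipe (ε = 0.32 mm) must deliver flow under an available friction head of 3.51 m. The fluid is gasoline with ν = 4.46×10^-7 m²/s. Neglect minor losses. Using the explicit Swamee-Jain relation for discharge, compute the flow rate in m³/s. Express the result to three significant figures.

Q ≈ 0.0246 m³/s

Swamee-Jain (Type II): Q = -0.965·√(gD⁵h_f/L)·ln[ε/(3.7D) + √(3.17ν²L/(gD³h_f))]
√(gD⁵h_f/L) = √(9.81·0.184⁵·3.51/643) = 0.003361
ε/(3.7D) = 4.70×10^-4; √(3.17ν²L/(gD³h_f)) = 4.35×10^-5
Q = -0.965·0.003361·ln(5.135×10^-4) = 0.02456 m³/s
Check: V = 0.924 m/s, Re = 3.81×10^5, f = 0.02323, h_f = 3.53 m ≈ 3.51 m ✓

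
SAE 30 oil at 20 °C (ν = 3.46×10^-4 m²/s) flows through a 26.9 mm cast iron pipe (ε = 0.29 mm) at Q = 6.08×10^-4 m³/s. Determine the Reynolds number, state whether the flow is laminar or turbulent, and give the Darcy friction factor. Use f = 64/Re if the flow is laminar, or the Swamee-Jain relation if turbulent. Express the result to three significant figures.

Re ≈ 83.2; laminar; f = 64/Re ≈ 0.769

V = 4Q/(πD²) = 1.070 m/s
Re = VD/ν = 1.070·0.0269/3.46×10^-4 = 83.2
Re < 2300 → laminar → f = 64/Re = 0.7695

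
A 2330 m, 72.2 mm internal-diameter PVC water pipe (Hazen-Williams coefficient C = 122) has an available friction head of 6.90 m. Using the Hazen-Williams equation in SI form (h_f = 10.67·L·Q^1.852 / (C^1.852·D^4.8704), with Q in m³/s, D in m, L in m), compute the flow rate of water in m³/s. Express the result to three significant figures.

Rearranging: Q = [h_f·C^1.852·D^4.8704 / (10.67·L)]^(1/1.852)
Q = [6.90·122^1.852·0.0722^4.8704 / (10.67·2330)]^0.540 = 0.001459 m³/s

Q ≈ 0.00146 m³/s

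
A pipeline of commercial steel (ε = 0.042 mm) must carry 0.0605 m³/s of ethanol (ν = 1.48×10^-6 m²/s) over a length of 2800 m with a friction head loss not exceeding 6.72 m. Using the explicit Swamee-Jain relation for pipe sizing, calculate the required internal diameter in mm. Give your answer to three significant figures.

Swamee-Jain (Type III): D = 0.66·[ε^1.25·(LQ²/(gh_f))^4.75 + ν·Q^9.4·(L/(gh_f))^5.2]^0.04
LQ²/(gh_f) = 0.1555; L/(gh_f) = 42.47
Term 1 = ε^1.25·(…)^4.75 = 4.89×10^-10; Term 2 = ν·Q^9.4·(…)^5.2 = 1.53×10^-9
D = 0.66·(4.89×10^-10 + 1.53×10^-9)^0.04 = 0.2963 m = 296 mm
Check: V = 0.877 m/s, Re = 1.76×10^5, f = 0.01704, h_f = 6.31 m ≈ 6.72 m ✓

D ≈ 296 mm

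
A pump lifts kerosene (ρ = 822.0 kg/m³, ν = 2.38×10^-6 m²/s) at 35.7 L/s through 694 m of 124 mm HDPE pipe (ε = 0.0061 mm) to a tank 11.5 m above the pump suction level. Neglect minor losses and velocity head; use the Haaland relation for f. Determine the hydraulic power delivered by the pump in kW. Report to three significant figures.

V = 4Q/(πD²) = 2.956 m/s; Re = 1.54×10^5; ε/D = 4.92×10^-5; f = 0.01659
h_f = f(L/D)V²/2g = 41.37 m
Total head H = z + h_f = 11.5 + 41.37 = 52.87 m
P_hyd = ρgQH = 822.0·9.81·0.0357·52.87 = 15.22 kW

P_hyd ≈ 15.2 kW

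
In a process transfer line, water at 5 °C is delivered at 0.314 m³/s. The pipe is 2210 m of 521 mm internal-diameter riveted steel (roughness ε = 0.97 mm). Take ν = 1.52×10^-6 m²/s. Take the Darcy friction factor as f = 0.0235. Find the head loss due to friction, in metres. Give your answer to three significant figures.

h_f ≈ 11.0 m

V = 4Q/(πD²) = 4·0.314/(π·0.521²) = 1.473 m/s
h_f = f(L/D)V²/(2g) = 0.02350·(2210/0.521)·1.473²/(2·9.81) = 11.02 m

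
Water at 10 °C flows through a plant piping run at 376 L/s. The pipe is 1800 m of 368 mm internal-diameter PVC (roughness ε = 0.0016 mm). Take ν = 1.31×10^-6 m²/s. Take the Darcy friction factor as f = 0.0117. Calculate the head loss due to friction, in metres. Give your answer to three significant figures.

V = 4Q/(πD²) = 4·0.376/(π·0.368²) = 3.535 m/s
h_f = f(L/D)V²/(2g) = 0.01170·(1800/0.368)·3.535²/(2·9.81) = 36.45 m

h_f ≈ 36.5 m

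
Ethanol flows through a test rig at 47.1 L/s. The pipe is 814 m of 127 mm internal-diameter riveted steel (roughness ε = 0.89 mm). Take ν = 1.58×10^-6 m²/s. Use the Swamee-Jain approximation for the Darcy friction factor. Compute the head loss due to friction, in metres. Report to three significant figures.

V = 4Q/(πD²) = 4·0.0471/(π·0.127²) = 3.718 m/s
Re = VD/ν = 3.718·0.127/1.58×10^-6 = 2.99×10^5 → turbulent
ε/D = 0.89/127 = 0.00701
Swamee-Jain: f = 0.03411
h_f = f(L/D)V²/(2g) = 0.03411·(814/0.127)·3.718²/(2·9.81) = 154.0 m

h_f ≈ 154 m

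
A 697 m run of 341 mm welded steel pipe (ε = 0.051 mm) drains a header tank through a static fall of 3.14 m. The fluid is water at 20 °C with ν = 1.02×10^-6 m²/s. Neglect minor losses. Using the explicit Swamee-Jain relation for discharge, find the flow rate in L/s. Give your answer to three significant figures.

Swamee-Jain (Type II): Q = -0.965·√(gD⁵h_f/L)·ln[ε/(3.7D) + √(3.17ν²L/(gD³h_f))]
√(gD⁵h_f/L) = √(9.81·0.341⁵·3.14/697) = 0.01427
ε/(3.7D) = 4.04×10^-5; √(3.17ν²L/(gD³h_f)) = 4.34×10^-5
Q = -0.965·0.01427·ln(8.380×10^-5) = 0.1293 m³/s
Check: V = 1.42 m/s, Re = 4.73×10^5, f = 0.01510, h_f = 3.15 m ≈ 3.14 m ✓

Q ≈ 129 L/s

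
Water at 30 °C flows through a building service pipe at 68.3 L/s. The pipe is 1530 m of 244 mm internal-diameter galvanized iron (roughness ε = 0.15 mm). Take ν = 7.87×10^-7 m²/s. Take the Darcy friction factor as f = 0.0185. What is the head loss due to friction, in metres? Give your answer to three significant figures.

V = 4Q/(πD²) = 4·0.0683/(π·0.244²) = 1.461 m/s
h_f = f(L/D)V²/(2g) = 0.01850·(1530/0.244)·1.461²/(2·9.81) = 12.61 m

h_f ≈ 12.6 m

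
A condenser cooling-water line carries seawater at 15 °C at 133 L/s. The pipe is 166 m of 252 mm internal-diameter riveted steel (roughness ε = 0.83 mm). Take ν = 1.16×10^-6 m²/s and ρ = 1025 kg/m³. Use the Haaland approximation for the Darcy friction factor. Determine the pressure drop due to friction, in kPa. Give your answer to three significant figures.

V = 4Q/(πD²) = 4·0.133/(π·0.252²) = 2.667 m/s
Re = VD/ν = 2.667·0.252/1.16×10^-6 = 5.79×10^5 → turbulent
ε/D = 0.83/252 = 0.00329
Haaland: f = 0.02712
h_f = f(L/D)V²/(2g) = 0.02712·(166/0.252)·2.667²/(2·9.81) = 6.474 m
Δp = ρg·h_f = 1025·9.81·6.474 = 65.10 kPa

Δp ≈ 65.1 kPa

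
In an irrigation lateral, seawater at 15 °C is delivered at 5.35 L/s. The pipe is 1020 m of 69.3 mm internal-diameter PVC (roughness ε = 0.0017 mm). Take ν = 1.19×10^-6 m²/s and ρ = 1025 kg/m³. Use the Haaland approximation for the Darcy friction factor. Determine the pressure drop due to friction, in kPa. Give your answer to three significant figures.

Δp ≈ 283 kPa

V = 4Q/(πD²) = 4·0.00535/(π·0.0693²) = 1.418 m/s
Re = VD/ν = 1.418·0.0693/1.19×10^-6 = 8.26×10^4 → turbulent
ε/D = 0.0017/69.3 = 2.45×10^-5
Haaland: f = 0.01864
h_f = f(L/D)V²/(2g) = 0.01864·(1020/0.0693)·1.418²/(2·9.81) = 28.14 m
Δp = ρg·h_f = 1025·9.81·28.14 = 282.9 kPa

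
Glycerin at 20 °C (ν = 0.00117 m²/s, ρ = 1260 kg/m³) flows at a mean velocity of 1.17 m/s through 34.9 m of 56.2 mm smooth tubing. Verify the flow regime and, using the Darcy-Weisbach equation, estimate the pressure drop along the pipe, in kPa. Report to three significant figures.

Δp ≈ 610 kPa

Re = VD/ν = 1.17·0.05620/0.00117 = 56.2 → laminar (Re < 2300)
f = 64/Re = 1.139
h_f = f(L/D)V²/(2g) = 1.139·(34.9/0.05620)·1.17²/(2·9.81) = 49.34 m
Δp = ρg·h_f = 1260·9.81·49.34 = 609.9 kPa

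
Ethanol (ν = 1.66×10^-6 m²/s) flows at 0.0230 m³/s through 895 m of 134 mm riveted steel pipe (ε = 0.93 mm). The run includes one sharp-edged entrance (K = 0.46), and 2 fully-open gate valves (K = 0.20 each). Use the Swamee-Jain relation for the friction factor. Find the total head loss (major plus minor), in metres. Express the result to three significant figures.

H_L ≈ 31.3 m

V = 4Q/(πD²) = 1.631 m/s; V²/2g = 0.1356 m
Re = 1.32×10^5, ε/D = 0.00694 → f = 0.03442 (Swamee-Jain)
Major: h_f = f(L/D)·V²/2g = 0.03442·6679·0.1356 = 31.16 m
Minor: ΣK = 0.860; h_m = ΣK·V²/2g = 0.1166 m
Total H_L = 31.16 + 0.1166 = 31.28 m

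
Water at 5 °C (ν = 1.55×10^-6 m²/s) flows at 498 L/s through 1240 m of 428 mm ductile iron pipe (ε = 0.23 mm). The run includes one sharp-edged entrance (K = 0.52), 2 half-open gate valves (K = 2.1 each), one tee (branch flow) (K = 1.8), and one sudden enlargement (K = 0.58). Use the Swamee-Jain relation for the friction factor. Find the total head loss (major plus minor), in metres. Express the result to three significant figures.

H_L ≈ 35.4 m

V = 4Q/(πD²) = 3.461 m/s; V²/2g = 0.6107 m
Re = 9.56×10^5, ε/D = 5.37×10^-4 → f = 0.01757 (Swamee-Jain)
Major: h_f = f(L/D)·V²/2g = 0.01757·2897·0.6107 = 31.09 m
Minor: ΣK = 7.10; h_m = ΣK·V²/2g = 4.336 m
Total H_L = 31.09 + 4.336 = 35.42 m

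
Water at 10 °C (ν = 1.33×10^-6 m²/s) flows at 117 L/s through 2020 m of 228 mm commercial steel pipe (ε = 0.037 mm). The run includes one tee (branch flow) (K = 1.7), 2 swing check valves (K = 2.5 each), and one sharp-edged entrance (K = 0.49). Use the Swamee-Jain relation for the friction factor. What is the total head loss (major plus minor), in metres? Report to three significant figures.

H_L ≈ 59.3 m

V = 4Q/(πD²) = 2.866 m/s; V²/2g = 0.4186 m
Re = 4.91×10^5, ε/D = 1.62×10^-4 → f = 0.01517 (Swamee-Jain)
Major: h_f = f(L/D)·V²/2g = 0.01517·8860·0.4186 = 56.25 m
Minor: ΣK = 7.19; h_m = ΣK·V²/2g = 3.009 m
Total H_L = 56.25 + 3.009 = 59.26 m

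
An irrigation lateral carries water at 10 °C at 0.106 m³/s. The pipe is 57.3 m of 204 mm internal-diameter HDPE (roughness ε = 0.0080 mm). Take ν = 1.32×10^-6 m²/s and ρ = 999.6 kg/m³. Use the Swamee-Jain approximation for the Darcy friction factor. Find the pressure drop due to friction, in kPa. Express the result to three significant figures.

V = 4Q/(πD²) = 4·0.106/(π·0.204²) = 3.243 m/s
Re = VD/ν = 3.243·0.204/1.32×10^-6 = 5.01×10^5 → turbulent
ε/D = 0.0080/204 = 3.92×10^-5
Swamee-Jain: f = 0.01368
h_f = f(L/D)V²/(2g) = 0.01368·(57.3/0.204)·3.243²/(2·9.81) = 2.060 m
Δp = ρg·h_f = 999.6·9.81·2.060 = 20.20 kPa

Δp ≈ 20.2 kPa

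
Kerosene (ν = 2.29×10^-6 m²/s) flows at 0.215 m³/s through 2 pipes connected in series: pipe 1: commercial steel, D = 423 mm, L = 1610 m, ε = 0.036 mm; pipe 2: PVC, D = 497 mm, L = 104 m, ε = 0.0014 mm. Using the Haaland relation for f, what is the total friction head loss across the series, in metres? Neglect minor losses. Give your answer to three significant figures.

Pipe 1: V = 1.530 m/s, Re = 2.83×10^5, ε/D = 8.51×10^-5, f = 0.01523, h_1 = f(L/D)V²/2g = 6.916 m
Pipe 2: V = 1.108 m/s, Re = 2.41×10^5, ε/D = 2.82×10^-6, f = 0.01498, h_2 = f(L/D)V²/2g = 0.1962 m
Series → Q common, losses add: H = Σh = 7.113 m

H ≈ 7.11 m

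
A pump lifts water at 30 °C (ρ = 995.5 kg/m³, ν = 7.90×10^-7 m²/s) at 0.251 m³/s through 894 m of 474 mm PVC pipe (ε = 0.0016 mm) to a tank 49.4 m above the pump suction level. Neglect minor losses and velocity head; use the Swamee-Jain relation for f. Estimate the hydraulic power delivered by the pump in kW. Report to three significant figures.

V = 4Q/(πD²) = 1.422 m/s; Re = 8.53×10^5; ε/D = 3.38×10^-6; f = 0.01200
h_f = f(L/D)V²/2g = 2.334 m
Total head H = z + h_f = 49.4 + 2.334 = 51.73 m
P_hyd = ρgQH = 995.5·9.81·0.251·51.73 = 126.8 kW

P_hyd ≈ 127 kW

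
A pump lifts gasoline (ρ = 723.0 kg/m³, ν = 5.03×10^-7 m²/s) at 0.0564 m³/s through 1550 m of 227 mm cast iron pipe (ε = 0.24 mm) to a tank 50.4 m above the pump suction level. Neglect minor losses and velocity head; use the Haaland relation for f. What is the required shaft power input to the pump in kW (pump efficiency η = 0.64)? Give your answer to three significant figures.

V = 4Q/(πD²) = 1.394 m/s; Re = 6.29×10^5; ε/D = 0.00106; f = 0.02035
h_f = f(L/D)V²/2g = 13.75 m
Total head H = z + h_f = 50.4 + 13.75 = 64.15 m
P_hyd = ρgQH = 723.0·9.81·0.0564·64.15 = 25.66 kW
P_shaft = P_hyd/η = 25.66/0.64 = 40.10 kW

P_shaft ≈ 40.1 kW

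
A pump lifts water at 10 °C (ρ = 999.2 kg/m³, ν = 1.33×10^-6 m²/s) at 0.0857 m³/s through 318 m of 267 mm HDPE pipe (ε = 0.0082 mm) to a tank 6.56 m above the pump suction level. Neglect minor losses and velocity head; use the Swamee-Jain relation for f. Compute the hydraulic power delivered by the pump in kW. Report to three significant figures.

V = 4Q/(πD²) = 1.531 m/s; Re = 3.07×10^5; ε/D = 3.07×10^-5; f = 0.01467
h_f = f(L/D)V²/2g = 2.086 m
Total head H = z + h_f = 6.56 + 2.086 = 8.646 m
P_hyd = ρgQH = 999.2·9.81·0.0857·8.646 = 7.263 kW

P_hyd ≈ 7.26 kW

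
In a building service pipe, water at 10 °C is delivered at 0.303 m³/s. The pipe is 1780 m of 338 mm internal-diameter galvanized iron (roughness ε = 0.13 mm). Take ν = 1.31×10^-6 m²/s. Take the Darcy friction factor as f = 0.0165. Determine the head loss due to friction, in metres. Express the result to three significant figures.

h_f ≈ 50.5 m

V = 4Q/(πD²) = 4·0.303/(π·0.338²) = 3.377 m/s
h_f = f(L/D)V²/(2g) = 0.01650·(1780/0.338)·3.377²/(2·9.81) = 50.50 m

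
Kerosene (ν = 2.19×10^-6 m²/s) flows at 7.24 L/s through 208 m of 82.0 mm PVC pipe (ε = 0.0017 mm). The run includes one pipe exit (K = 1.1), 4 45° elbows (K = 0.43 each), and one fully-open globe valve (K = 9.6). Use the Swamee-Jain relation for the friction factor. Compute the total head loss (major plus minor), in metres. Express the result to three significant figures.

H_L ≈ 6.23 m

V = 4Q/(πD²) = 1.371 m/s; V²/2g = 0.09580 m
Re = 5.13×10^4, ε/D = 2.07×10^-5 → f = 0.02072 (Swamee-Jain)
Major: h_f = f(L/D)·V²/2g = 0.02072·2537·0.09580 = 5.036 m
Minor: ΣK = 12.4; h_m = ΣK·V²/2g = 1.190 m
Total H_L = 5.036 + 1.190 = 6.226 m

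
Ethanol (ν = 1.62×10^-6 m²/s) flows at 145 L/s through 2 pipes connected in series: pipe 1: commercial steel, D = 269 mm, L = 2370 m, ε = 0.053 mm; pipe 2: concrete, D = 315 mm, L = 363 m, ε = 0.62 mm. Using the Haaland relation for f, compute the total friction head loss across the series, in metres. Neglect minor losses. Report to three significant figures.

H ≈ 50.1 m

Pipe 1: V = 2.551 m/s, Re = 4.24×10^5, ε/D = 1.97×10^-4, f = 0.01549, h_1 = f(L/D)V²/2g = 45.27 m
Pipe 2: V = 1.861 m/s, Re = 3.62×10^5, ε/D = 0.00197, f = 0.02382, h_2 = f(L/D)V²/2g = 4.842 m
Series → Q common, losses add: H = Σh = 50.11 m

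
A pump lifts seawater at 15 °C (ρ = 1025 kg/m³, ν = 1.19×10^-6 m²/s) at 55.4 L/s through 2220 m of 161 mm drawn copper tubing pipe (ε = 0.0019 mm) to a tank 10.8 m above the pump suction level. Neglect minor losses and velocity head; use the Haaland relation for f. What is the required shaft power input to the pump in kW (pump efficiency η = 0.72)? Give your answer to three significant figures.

V = 4Q/(πD²) = 2.721 m/s; Re = 3.68×10^5; ε/D = 1.18×10^-5; f = 0.01392
h_f = f(L/D)V²/2g = 72.43 m
Total head H = z + h_f = 10.8 + 72.43 = 83.23 m
P_hyd = ρgQH = 1025·9.81·0.0554·83.23 = 46.36 kW
P_shaft = P_hyd/η = 46.36/0.72 = 64.40 kW

P_shaft ≈ 64.4 kW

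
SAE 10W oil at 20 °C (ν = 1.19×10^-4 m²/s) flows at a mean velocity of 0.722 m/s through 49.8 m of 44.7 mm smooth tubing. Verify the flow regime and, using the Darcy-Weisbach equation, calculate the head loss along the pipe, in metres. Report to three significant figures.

Re = VD/ν = 0.722·0.04470/1.19×10^-4 = 271 → laminar (Re < 2300)
f = 64/Re = 0.2360
h_f = f(L/D)V²/(2g) = 0.2360·(49.8/0.04470)·0.722²/(2·9.81) = 6.985 m

h_f ≈ 6.99 m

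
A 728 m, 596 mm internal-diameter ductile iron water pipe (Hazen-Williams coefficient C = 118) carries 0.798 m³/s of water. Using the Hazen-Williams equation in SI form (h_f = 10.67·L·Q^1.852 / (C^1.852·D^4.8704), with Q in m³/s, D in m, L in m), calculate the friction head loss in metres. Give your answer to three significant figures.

h_f ≈ 9.25 m

h_f = 10.67·728·0.798^1.852 / (118^1.852·0.596^4.8704) = 9.254 m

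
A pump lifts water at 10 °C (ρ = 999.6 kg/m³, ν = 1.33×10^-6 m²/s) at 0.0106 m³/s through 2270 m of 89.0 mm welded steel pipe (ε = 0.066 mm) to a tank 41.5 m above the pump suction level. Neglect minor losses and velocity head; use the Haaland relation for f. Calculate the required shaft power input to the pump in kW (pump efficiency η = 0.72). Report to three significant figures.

V = 4Q/(πD²) = 1.704 m/s; Re = 1.14×10^5; ε/D = 7.42×10^-4; f = 0.02075
h_f = f(L/D)V²/2g = 78.31 m
Total head H = z + h_f = 41.5 + 78.31 = 119.8 m
P_hyd = ρgQH = 999.6·9.81·0.0106·119.8 = 12.45 kW
P_shaft = P_hyd/η = 12.45/0.72 = 17.30 kW

P_shaft ≈ 17.3 kW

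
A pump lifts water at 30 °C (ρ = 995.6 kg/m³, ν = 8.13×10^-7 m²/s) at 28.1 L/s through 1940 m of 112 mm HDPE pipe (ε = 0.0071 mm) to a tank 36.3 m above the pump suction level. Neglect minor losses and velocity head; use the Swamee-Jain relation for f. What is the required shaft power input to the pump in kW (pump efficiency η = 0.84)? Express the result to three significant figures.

V = 4Q/(πD²) = 2.852 m/s; Re = 3.93×10^5; ε/D = 6.34×10^-5; f = 0.01449
h_f = f(L/D)V²/2g = 104.0 m
Total head H = z + h_f = 36.3 + 104.0 = 140.3 m
P_hyd = ρgQH = 995.6·9.81·0.0281·140.3 = 38.52 kW
P_shaft = P_hyd/η = 38.52/0.84 = 45.85 kW

P_shaft ≈ 45.9 kW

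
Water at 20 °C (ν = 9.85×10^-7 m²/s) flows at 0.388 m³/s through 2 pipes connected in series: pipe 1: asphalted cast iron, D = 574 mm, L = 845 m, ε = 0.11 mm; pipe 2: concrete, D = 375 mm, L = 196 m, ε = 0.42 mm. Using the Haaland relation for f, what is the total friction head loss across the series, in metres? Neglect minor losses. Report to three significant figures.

Pipe 1: V = 1.499 m/s, Re = 8.74×10^5, ε/D = 1.92×10^-4, f = 0.01462, h_1 = f(L/D)V²/2g = 2.465 m
Pipe 2: V = 3.513 m/s, Re = 1.34×10^6, ε/D = 0.00112, f = 0.02041, h_2 = f(L/D)V²/2g = 6.711 m
Series → Q common, losses add: H = Σh = 9.177 m

H ≈ 9.18 m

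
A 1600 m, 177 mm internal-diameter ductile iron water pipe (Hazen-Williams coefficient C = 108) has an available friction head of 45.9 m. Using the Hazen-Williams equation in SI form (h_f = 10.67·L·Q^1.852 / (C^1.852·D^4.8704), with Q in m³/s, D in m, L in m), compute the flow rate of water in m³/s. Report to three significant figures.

Q ≈ 0.0465 m³/s

Rearranging: Q = [h_f·C^1.852·D^4.8704 / (10.67·L)]^(1/1.852)
Q = [45.9·108^1.852·0.177^4.8704 / (10.67·1600)]^0.540 = 0.04654 m³/s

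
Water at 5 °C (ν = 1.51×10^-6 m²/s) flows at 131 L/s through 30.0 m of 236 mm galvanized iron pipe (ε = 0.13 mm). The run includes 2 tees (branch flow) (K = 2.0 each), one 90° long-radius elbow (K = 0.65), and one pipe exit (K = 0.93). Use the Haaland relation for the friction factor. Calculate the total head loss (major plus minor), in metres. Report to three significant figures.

H_L ≈ 3.59 m

V = 4Q/(πD²) = 2.995 m/s; V²/2g = 0.4571 m
Re = 4.68×10^5, ε/D = 5.51×10^-4 → f = 0.01794 (Haaland)
Major: h_f = f(L/D)·V²/2g = 0.01794·127.1·0.4571 = 1.043 m
Minor: ΣK = 5.58; h_m = ΣK·V²/2g = 2.551 m
Total H_L = 1.043 + 2.551 = 3.593 m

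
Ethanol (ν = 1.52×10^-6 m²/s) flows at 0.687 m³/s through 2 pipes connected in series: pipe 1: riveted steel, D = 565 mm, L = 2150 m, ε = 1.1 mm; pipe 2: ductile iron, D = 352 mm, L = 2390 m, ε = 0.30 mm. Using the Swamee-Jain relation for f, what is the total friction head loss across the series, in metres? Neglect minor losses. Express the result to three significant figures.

H ≈ 365 m

Pipe 1: V = 2.740 m/s, Re = 1.02×10^6, ε/D = 0.00195, f = 0.02351, h_1 = f(L/D)V²/2g = 34.24 m
Pipe 2: V = 7.060 m/s, Re = 1.63×10^6, ε/D = 8.52×10^-4, f = 0.01918, h_2 = f(L/D)V²/2g = 330.7 m
Series → Q common, losses add: H = Σh = 365.0 m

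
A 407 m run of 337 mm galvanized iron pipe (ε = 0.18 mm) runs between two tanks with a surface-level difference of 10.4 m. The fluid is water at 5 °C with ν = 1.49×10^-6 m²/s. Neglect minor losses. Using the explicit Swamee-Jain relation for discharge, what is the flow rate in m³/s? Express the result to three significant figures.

Q ≈ 0.276 m³/s

Swamee-Jain (Type II): Q = -0.965·√(gD⁵h_f/L)·ln[ε/(3.7D) + √(3.17ν²L/(gD³h_f))]
√(gD⁵h_f/L) = √(9.81·0.337⁵·10.4/407) = 0.03301
ε/(3.7D) = 1.44×10^-4; √(3.17ν²L/(gD³h_f)) = 2.71×10^-5
Q = -0.965·0.03301·ln(1.714×10^-4) = 0.2762 m³/s
Check: V = 3.10 m/s, Re = 7.00×10^5, f = 0.01773, h_f = 10.5 m ≈ 10.4 m ✓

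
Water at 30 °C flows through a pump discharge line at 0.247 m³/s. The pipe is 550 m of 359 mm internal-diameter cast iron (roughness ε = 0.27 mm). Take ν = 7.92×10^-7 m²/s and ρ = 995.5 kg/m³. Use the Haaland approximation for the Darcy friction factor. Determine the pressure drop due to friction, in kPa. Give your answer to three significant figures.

V = 4Q/(πD²) = 4·0.247/(π·0.359²) = 2.440 m/s
Re = VD/ν = 2.440·0.359/7.92×10^-7 = 1.11×10^6 → turbulent
ε/D = 0.27/359 = 7.52×10^-4
Haaland: f = 0.01867
h_f = f(L/D)V²/(2g) = 0.01867·(550/0.359)·2.440²/(2·9.81) = 8.683 m
Δp = ρg·h_f = 995.5·9.81·8.683 = 84.80 kPa

Δp ≈ 84.8 kPa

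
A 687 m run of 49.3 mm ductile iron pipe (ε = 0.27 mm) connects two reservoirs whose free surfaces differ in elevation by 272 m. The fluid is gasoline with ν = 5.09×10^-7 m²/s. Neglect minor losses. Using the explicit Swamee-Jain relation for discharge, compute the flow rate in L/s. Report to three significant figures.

Swamee-Jain (Type II): Q = -0.965·√(gD⁵h_f/L)·ln[ε/(3.7D) + √(3.17ν²L/(gD³h_f))]
√(gD⁵h_f/L) = √(9.81·0.0493⁵·272/687) = 0.001064
ε/(3.7D) = 0.00148; √(3.17ν²L/(gD³h_f)) = 4.20×10^-5
Q = -0.965·0.001064·ln(0.001522) = 0.006658 m³/s
Check: V = 3.49 m/s, Re = 3.38×10^5, f = 0.03161, h_f = 273 m ≈ 272 m ✓

Q ≈ 6.66 L/s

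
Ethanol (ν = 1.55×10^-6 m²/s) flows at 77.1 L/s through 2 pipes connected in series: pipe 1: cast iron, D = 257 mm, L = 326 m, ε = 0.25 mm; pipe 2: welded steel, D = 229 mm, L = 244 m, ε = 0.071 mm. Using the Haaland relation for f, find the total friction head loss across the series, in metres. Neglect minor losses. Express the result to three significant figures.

Pipe 1: V = 1.486 m/s, Re = 2.46×10^5, ε/D = 9.73×10^-4, f = 0.02058, h_1 = f(L/D)V²/2g = 2.940 m
Pipe 2: V = 1.872 m/s, Re = 2.77×10^5, ε/D = 3.10×10^-4, f = 0.01700, h_2 = f(L/D)V²/2g = 3.235 m
Series → Q common, losses add: H = Σh = 6.174 m

H ≈ 6.17 m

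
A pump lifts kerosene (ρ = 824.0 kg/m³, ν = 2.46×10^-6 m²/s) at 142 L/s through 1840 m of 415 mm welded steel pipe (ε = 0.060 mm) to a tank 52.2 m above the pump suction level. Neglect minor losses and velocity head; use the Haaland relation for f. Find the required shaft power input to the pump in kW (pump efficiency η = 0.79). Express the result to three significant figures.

V = 4Q/(πD²) = 1.050 m/s; Re = 1.77×10^5; ε/D = 1.45×10^-4; f = 0.01680
h_f = f(L/D)V²/2g = 4.184 m
Total head H = z + h_f = 52.2 + 4.184 = 56.38 m
P_hyd = ρgQH = 824.0·9.81·0.142·56.38 = 64.72 kW
P_shaft = P_hyd/η = 64.72/0.79 = 81.92 kW

P_shaft ≈ 81.9 kW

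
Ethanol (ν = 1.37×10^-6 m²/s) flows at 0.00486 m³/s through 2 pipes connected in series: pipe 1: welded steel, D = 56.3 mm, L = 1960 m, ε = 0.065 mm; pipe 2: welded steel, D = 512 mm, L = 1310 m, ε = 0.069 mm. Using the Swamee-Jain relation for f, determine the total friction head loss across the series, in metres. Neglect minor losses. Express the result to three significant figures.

H ≈ 158 m

Pipe 1: V = 1.952 m/s, Re = 8.02×10^4, ε/D = 0.00115, f = 0.02334, h_1 = f(L/D)V²/2g = 157.8 m
Pipe 2: V = 0.02361 m/s, Re = 8820, ε/D = 1.35×10^-4, f = 0.03229, h_2 = f(L/D)V²/2g = 0.002346 m
Series → Q common, losses add: H = Σh = 157.8 m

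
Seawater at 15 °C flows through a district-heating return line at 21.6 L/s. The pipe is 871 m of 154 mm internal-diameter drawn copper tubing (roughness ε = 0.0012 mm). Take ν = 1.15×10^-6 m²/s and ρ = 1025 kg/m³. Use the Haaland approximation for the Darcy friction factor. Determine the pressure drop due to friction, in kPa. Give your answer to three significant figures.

V = 4Q/(πD²) = 4·0.0216/(π·0.154²) = 1.160 m/s
Re = VD/ν = 1.160·0.154/1.15×10^-6 = 1.55×10^5 → turbulent
ε/D = 0.0012/154 = 7.79×10^-6
Haaland: f = 0.01633
h_f = f(L/D)V²/(2g) = 0.01633·(871/0.154)·1.160²/(2·9.81) = 6.330 m
Δp = ρg·h_f = 1025·9.81·6.330 = 63.65 kPa

Δp ≈ 63.7 kPa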